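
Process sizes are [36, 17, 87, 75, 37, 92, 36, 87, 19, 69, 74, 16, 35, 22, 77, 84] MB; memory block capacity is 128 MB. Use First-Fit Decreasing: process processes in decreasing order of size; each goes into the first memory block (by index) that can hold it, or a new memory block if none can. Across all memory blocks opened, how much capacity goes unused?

Sorted descending: 92, 87, 87, 84, 77, 75, 74, 69, 37, 36, 36, 35, 22, 19, 17, 16.
Put 92 MB in memory block 1; 36 MB remain.
Put 87 MB in memory block 2; 41 MB remain.
Put 87 MB in memory block 3; 41 MB remain.
Put 84 MB in memory block 4; 44 MB remain.
Put 77 MB in memory block 5; 51 MB remain.
Put 75 MB in memory block 6; 53 MB remain.
Put 74 MB in memory block 7; 54 MB remain.
Put 69 MB in memory block 8; 59 MB remain.
Put 37 MB in memory block 2; 4 MB remain.
Put 36 MB in memory block 1; 0 MB remain.
Put 36 MB in memory block 3; 5 MB remain.
Put 35 MB in memory block 4; 9 MB remain.
Put 22 MB in memory block 5; 29 MB remain.
Put 19 MB in memory block 5; 10 MB remain.
Put 17 MB in memory block 6; 36 MB remain.
Put 16 MB in memory block 6; 20 MB remain.
8 memory blocks × 128 MB = 1024 MB; used 863 MB; unused 161 MB.

161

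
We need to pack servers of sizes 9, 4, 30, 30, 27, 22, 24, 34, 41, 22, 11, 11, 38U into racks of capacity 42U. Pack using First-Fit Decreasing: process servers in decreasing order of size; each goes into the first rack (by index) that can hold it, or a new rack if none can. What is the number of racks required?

Sorted descending: 41, 38, 34, 30, 30, 27, 24, 22, 22, 11, 11, 9, 4.
Put 41U in rack 1; 1U remain.
Put 38U in rack 2; 4U remain.
Put 34U in rack 3; 8U remain.
Put 30U in rack 4; 12U remain.
Put 30U in rack 5; 12U remain.
Put 27U in rack 6; 15U remain.
Put 24U in rack 7; 18U remain.
Put 22U in rack 8; 20U remain.
Put 22U in rack 9; 20U remain.
Put 11U in rack 4; 1U remain.
Put 11U in rack 5; 1U remain.
Put 9U in rack 6; 6U remain.
Put 4U in rack 2; 0U remain.

9 racks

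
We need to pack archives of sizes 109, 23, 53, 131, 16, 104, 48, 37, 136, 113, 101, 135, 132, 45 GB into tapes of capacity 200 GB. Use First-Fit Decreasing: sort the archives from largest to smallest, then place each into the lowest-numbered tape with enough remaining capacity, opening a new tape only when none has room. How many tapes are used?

8

Sorted descending: 136, 135, 132, 131, 113, 109, 104, 101, 53, 48, 45, 37, 23, 16.
136 GB → tape 1 (remaining 64 GB)
135 GB → tape 2 (remaining 65 GB)
132 GB → tape 3 (remaining 68 GB)
131 GB → tape 4 (remaining 69 GB)
113 GB → tape 5 (remaining 87 GB)
109 GB → tape 6 (remaining 91 GB)
104 GB → tape 7 (remaining 96 GB)
101 GB → tape 8 (remaining 99 GB)
53 GB → tape 1 (remaining 11 GB)
48 GB → tape 2 (remaining 17 GB)
45 GB → tape 3 (remaining 23 GB)
37 GB → tape 4 (remaining 32 GB)
23 GB → tape 3 (remaining 0 GB)
16 GB → tape 2 (remaining 1 GB)
Final tapes: [136,53] [135,48,16] [132,45,23] [131,37] [113] [109] [104] [101].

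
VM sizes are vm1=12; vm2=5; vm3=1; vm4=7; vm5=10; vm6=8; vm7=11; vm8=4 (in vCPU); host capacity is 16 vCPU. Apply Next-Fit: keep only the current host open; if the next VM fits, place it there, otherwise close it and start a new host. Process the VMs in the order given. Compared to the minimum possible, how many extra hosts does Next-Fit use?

1

Next-Fit: [12] [5,1,7] [10] [8] [11,4] → 5 hosts.
Total size 58 vCPU; any packing needs at least ⌈58/16⌉ = 4 hosts.
An optimal packing achieves that bound: [12,4] [11,5] [10,1] [8,7] → 4 hosts.
Excess: 5 − 4 = 1.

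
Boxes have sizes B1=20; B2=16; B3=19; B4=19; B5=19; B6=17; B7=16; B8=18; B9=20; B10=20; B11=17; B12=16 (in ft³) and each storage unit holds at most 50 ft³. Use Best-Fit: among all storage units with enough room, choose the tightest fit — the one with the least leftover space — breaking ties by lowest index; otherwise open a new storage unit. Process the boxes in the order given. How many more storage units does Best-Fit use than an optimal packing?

Best-Fit: [20,16] [19,19] [19,17] [16,18,16] [20,20] [17] → 6 storage units.
Total size 217 ft³; any packing needs at least ⌈217/50⌉ = 5 storage units.
An optimal packing achieves that bound: [20,20] [20,19] [19,19] [18,16,16] [17,17,16] → 5 storage units.
Excess: 6 − 5 = 1.

1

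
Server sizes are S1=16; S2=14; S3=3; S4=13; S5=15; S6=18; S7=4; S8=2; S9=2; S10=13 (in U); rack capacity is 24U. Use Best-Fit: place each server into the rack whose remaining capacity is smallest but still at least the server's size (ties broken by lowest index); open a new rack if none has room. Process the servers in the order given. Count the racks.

rack 1: place S1 (16U), 8U left
rack 2: place S2 (14U), 10U left
rack 1: place S3 (3U), 5U left
rack 3: place S4 (13U), 11U left
rack 4: place S5 (15U), 9U left
rack 5: place S6 (18U), 6U left
rack 1: place S7 (4U), 1U left
rack 5: place S8 (2U), 4U left
rack 5: place S9 (2U), 2U left
rack 6: place S10 (13U), 11U left
Final racks: [16,3,4] [14] [13] [15] [18,2,2] [13].

6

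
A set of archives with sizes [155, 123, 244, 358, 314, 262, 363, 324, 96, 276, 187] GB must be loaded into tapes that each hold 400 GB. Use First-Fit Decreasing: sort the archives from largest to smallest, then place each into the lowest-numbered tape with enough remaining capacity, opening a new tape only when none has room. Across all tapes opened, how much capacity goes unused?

Sorted descending: 363, 358, 324, 314, 276, 262, 244, 187, 155, 123, 96.
tape 1: place 363 GB, 37 GB left
tape 2: place 358 GB, 42 GB left
tape 3: place 324 GB, 76 GB left
tape 4: place 314 GB, 86 GB left
tape 5: place 276 GB, 124 GB left
tape 6: place 262 GB, 138 GB left
tape 7: place 244 GB, 156 GB left
tape 8: place 187 GB, 213 GB left
tape 7: place 155 GB, 1 GB left
tape 5: place 123 GB, 1 GB left
tape 6: place 96 GB, 42 GB left
8 tapes × 400 GB = 3200 GB; used 2702 GB; unused 498 GB.

498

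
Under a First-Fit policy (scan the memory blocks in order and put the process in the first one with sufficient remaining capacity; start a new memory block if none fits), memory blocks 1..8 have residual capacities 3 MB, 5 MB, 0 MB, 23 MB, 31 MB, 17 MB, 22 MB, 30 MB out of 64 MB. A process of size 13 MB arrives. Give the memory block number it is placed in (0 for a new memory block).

4

Memory blocks with room: memory block 4 (23 MB), memory block 5 (31 MB), memory block 6 (17 MB), memory block 7 (22 MB), memory block 8 (30 MB).
The first with room is memory block 4.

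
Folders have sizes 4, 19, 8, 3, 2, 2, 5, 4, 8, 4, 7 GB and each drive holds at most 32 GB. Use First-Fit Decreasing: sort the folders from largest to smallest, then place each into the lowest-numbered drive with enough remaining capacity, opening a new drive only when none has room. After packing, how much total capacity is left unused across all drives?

Sorted descending: 19, 8, 8, 7, 5, 4, 4, 4, 3, 2, 2.
drive 1: place 19 GB, 13 GB left
drive 1: place 8 GB, 5 GB left
drive 2: place 8 GB, 24 GB left
drive 2: place 7 GB, 17 GB left
drive 1: place 5 GB, 0 GB left
drive 2: place 4 GB, 13 GB left
drive 2: place 4 GB, 9 GB left
drive 2: place 4 GB, 5 GB left
drive 2: place 3 GB, 2 GB left
drive 2: place 2 GB, 0 GB left
drive 3: place 2 GB, 30 GB left
3 drives × 32 GB = 96 GB; used 66 GB; unused 30 GB.

30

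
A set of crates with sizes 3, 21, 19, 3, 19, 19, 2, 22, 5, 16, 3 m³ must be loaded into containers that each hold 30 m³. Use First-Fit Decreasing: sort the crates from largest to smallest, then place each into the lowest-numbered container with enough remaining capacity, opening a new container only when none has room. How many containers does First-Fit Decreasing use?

Sorted descending: 22, 21, 19, 19, 19, 16, 5, 3, 3, 3, 2.
Put 22 m³ in container 1; 8 m³ remain.
Put 21 m³ in container 2; 9 m³ remain.
Put 19 m³ in container 3; 11 m³ remain.
Put 19 m³ in container 4; 11 m³ remain.
Put 19 m³ in container 5; 11 m³ remain.
Put 16 m³ in container 6; 14 m³ remain.
Put 5 m³ in container 1; 3 m³ remain.
Put 3 m³ in container 1; 0 m³ remain.
Put 3 m³ in container 2; 6 m³ remain.
Put 3 m³ in container 2; 3 m³ remain.
Put 2 m³ in container 2; 1 m³ remain.

6 containers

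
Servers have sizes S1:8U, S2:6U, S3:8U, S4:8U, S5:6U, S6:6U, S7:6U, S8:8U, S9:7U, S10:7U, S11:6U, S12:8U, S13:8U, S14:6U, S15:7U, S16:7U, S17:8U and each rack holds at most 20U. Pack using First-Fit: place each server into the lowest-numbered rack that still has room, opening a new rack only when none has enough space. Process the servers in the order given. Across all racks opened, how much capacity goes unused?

20

Put S1 (8U) in rack 1; 12U remain.
Put S2 (6U) in rack 1; 6U remain.
Put S3 (8U) in rack 2; 12U remain.
Put S4 (8U) in rack 2; 4U remain.
Put S5 (6U) in rack 1; 0U remain.
Put S6 (6U) in rack 3; 14U remain.
Put S7 (6U) in rack 3; 8U remain.
Put S8 (8U) in rack 3; 0U remain.
Put S9 (7U) in rack 4; 13U remain.
Put S10 (7U) in rack 4; 6U remain.
Put S11 (6U) in rack 4; 0U remain.
Put S12 (8U) in rack 5; 12U remain.
Put S13 (8U) in rack 5; 4U remain.
Put S14 (6U) in rack 6; 14U remain.
Put S15 (7U) in rack 6; 7U remain.
Put S16 (7U) in rack 6; 0U remain.
Put S17 (8U) in rack 7; 12U remain.
7 racks × 20U = 140U; used 120U; unused 20U.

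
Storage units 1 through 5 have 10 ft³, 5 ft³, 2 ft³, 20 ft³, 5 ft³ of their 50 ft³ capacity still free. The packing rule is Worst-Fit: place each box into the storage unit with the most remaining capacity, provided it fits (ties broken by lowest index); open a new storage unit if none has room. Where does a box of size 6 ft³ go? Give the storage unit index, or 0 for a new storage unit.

Storage units with room: storage unit 1 (10 ft³), storage unit 4 (20 ft³).
Most room is storage unit 4 with 20 ft³ free.

4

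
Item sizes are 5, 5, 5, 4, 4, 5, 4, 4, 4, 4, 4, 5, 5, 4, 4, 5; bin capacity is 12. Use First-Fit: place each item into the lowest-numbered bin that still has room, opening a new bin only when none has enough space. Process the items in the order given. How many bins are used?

7 bins

Put 5 in bin 1; 7 remain.
Put 5 in bin 1; 2 remain.
Put 5 in bin 2; 7 remain.
Put 4 in bin 2; 3 remain.
Put 4 in bin 3; 8 remain.
Put 5 in bin 3; 3 remain.
Put 4 in bin 4; 8 remain.
Put 4 in bin 4; 4 remain.
Put 4 in bin 4; 0 remain.
Put 4 in bin 5; 8 remain.
Put 4 in bin 5; 4 remain.
Put 5 in bin 6; 7 remain.
Put 5 in bin 6; 2 remain.
Put 4 in bin 5; 0 remain.
Put 4 in bin 7; 8 remain.
Put 5 in bin 7; 3 remain.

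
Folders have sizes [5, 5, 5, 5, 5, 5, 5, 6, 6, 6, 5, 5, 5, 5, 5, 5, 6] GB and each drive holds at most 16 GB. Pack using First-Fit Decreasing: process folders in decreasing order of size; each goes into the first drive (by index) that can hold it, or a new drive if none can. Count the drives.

7

Sorted descending: 6, 6, 6, 6, 5, 5, 5, 5, 5, 5, 5, 5, 5, 5, 5, 5, 5.
Put 6 GB in drive 1; 10 GB remain.
Put 6 GB in drive 1; 4 GB remain.
Put 6 GB in drive 2; 10 GB remain.
Put 6 GB in drive 2; 4 GB remain.
Put 5 GB in drive 3; 11 GB remain.
Put 5 GB in drive 3; 6 GB remain.
Put 5 GB in drive 3; 1 GB remain.
Put 5 GB in drive 4; 11 GB remain.
Put 5 GB in drive 4; 6 GB remain.
Put 5 GB in drive 4; 1 GB remain.
Put 5 GB in drive 5; 11 GB remain.
Put 5 GB in drive 5; 6 GB remain.
Put 5 GB in drive 5; 1 GB remain.
Put 5 GB in drive 6; 11 GB remain.
Put 5 GB in drive 6; 6 GB remain.
Put 5 GB in drive 6; 1 GB remain.
Put 5 GB in drive 7; 11 GB remain.
Final drives: [6,6] [6,6] [5,5,5] [5,5,5] [5,5,5] [5,5,5] [5].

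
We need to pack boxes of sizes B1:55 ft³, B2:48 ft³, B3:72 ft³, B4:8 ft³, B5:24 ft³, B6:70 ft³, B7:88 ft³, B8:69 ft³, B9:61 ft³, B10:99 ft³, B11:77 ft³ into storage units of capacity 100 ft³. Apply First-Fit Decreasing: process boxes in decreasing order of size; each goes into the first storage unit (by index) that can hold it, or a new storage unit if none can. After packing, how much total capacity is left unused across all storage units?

Sorted descending: 99, 88, 77, 72, 70, 69, 61, 55, 48, 24, 8.
99 ft³ → storage unit 1 (remaining 1 ft³)
88 ft³ → storage unit 2 (remaining 12 ft³)
77 ft³ → storage unit 3 (remaining 23 ft³)
72 ft³ → storage unit 4 (remaining 28 ft³)
70 ft³ → storage unit 5 (remaining 30 ft³)
69 ft³ → storage unit 6 (remaining 31 ft³)
61 ft³ → storage unit 7 (remaining 39 ft³)
55 ft³ → storage unit 8 (remaining 45 ft³)
48 ft³ → storage unit 9 (remaining 52 ft³)
24 ft³ → storage unit 4 (remaining 4 ft³)
8 ft³ → storage unit 2 (remaining 4 ft³)
9 storage units × 100 ft³ = 900 ft³; used 671 ft³; unused 229 ft³.

229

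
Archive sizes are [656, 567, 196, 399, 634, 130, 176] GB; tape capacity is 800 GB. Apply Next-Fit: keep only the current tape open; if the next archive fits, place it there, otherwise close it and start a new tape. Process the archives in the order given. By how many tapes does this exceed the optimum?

1

Next-Fit: [656] [567,196] [399] [634,130] [176] → 5 tapes.
Total size 2758 GB; any packing needs at least ⌈2758/800⌉ = 4 tapes.
An optimal packing achieves that bound: [656,130] [634] [567,196] [399,176] → 4 tapes.
Excess: 5 − 4 = 1.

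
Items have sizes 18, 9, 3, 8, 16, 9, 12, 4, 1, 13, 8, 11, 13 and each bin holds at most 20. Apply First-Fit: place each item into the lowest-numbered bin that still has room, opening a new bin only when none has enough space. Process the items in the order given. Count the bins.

18 → bin 1 (remaining 2)
9 → bin 2 (remaining 11)
3 → bin 2 (remaining 8)
8 → bin 2 (remaining 0)
16 → bin 3 (remaining 4)
9 → bin 4 (remaining 11)
12 → bin 5 (remaining 8)
4 → bin 3 (remaining 0)
1 → bin 1 (remaining 1)
13 → bin 6 (remaining 7)
8 → bin 4 (remaining 3)
11 → bin 7 (remaining 9)
13 → bin 8 (remaining 7)
Final bins: [18,1] [9,3,8] [16,4] [9,8] [12] [13] [11] [13].

8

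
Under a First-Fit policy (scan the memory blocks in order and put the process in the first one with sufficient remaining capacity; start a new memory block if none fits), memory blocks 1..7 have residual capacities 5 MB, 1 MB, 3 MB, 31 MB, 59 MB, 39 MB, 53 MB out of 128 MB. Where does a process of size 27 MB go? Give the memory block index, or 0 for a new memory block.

Memory blocks with room: memory block 4 (31 MB), memory block 5 (59 MB), memory block 6 (39 MB), memory block 7 (53 MB).
The first with room is memory block 4.

4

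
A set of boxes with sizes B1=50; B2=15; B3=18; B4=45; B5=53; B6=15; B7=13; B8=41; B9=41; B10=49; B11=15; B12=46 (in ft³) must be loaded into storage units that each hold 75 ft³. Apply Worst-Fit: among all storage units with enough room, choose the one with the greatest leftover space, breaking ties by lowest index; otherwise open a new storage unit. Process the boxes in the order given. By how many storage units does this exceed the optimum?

Worst-Fit: [50,15] [18,45] [53,15] [13,41] [41,15] [49] [46] → 7 storage units.
7 boxes exceed 37.5 ft³ (half the capacity), and no two of those can share a storage unit, so at least 7 storage units are needed.
So 7 is already optimal.

0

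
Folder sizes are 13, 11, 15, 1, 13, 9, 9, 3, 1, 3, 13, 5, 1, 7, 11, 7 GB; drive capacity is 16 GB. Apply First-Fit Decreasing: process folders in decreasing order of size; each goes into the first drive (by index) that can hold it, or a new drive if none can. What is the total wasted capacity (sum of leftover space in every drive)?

Sorted descending: 15, 13, 13, 13, 11, 11, 9, 9, 7, 7, 5, 3, 3, 1, 1, 1.
drive 1: place 15 GB, 1 GB left
drive 2: place 13 GB, 3 GB left
drive 3: place 13 GB, 3 GB left
drive 4: place 13 GB, 3 GB left
drive 5: place 11 GB, 5 GB left
drive 6: place 11 GB, 5 GB left
drive 7: place 9 GB, 7 GB left
drive 8: place 9 GB, 7 GB left
drive 7: place 7 GB, 0 GB left
drive 8: place 7 GB, 0 GB left
drive 5: place 5 GB, 0 GB left
drive 2: place 3 GB, 0 GB left
drive 3: place 3 GB, 0 GB left
drive 1: place 1 GB, 0 GB left
drive 4: place 1 GB, 2 GB left
drive 4: place 1 GB, 1 GB left
8 drives × 16 GB = 128 GB; used 122 GB; unused 6 GB.

6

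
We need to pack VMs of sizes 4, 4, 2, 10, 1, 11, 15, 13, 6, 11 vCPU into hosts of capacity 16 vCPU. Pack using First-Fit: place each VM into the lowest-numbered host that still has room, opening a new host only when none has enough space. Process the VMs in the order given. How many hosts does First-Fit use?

host 1: place 4 vCPU, 12 vCPU left
host 1: place 4 vCPU, 8 vCPU left
host 1: place 2 vCPU, 6 vCPU left
host 2: place 10 vCPU, 6 vCPU left
host 1: place 1 vCPU, 5 vCPU left
host 3: place 11 vCPU, 5 vCPU left
host 4: place 15 vCPU, 1 vCPU left
host 5: place 13 vCPU, 3 vCPU left
host 2: place 6 vCPU, 0 vCPU left
host 6: place 11 vCPU, 5 vCPU left
Final hosts: [4,4,2,1] [10,6] [11] [15] [13] [11].

6 hosts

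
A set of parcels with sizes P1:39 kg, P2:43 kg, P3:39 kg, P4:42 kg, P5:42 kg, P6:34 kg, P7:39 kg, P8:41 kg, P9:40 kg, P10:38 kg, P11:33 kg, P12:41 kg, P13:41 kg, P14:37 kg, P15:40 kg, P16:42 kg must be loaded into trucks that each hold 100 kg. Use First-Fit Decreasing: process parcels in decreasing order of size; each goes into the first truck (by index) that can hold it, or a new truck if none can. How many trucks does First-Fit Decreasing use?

Sorted descending: 43, 42, 42, 42, 41, 41, 41, 40, 40, 39, 39, 39, 38, 37, 34, 33.
Put 43 kg in truck 1; 57 kg remain.
Put 42 kg in truck 1; 15 kg remain.
Put 42 kg in truck 2; 58 kg remain.
Put 42 kg in truck 2; 16 kg remain.
Put 41 kg in truck 3; 59 kg remain.
Put 41 kg in truck 3; 18 kg remain.
Put 41 kg in truck 4; 59 kg remain.
Put 40 kg in truck 4; 19 kg remain.
Put 40 kg in truck 5; 60 kg remain.
Put 39 kg in truck 5; 21 kg remain.
Put 39 kg in truck 6; 61 kg remain.
Put 39 kg in truck 6; 22 kg remain.
Put 38 kg in truck 7; 62 kg remain.
Put 37 kg in truck 7; 25 kg remain.
Put 34 kg in truck 8; 66 kg remain.
Put 33 kg in truck 8; 33 kg remain.
Final trucks: [43,42] [42,42] [41,41] [41,40] [40,39] [39,39] [38,37] [34,33].

8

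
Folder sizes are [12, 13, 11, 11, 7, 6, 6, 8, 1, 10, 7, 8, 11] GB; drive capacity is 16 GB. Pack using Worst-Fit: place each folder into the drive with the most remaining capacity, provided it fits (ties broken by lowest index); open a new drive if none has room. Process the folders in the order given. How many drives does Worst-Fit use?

9 drives

drive 1: place 12 GB, 4 GB left
drive 2: place 13 GB, 3 GB left
drive 3: place 11 GB, 5 GB left
drive 4: place 11 GB, 5 GB left
drive 5: place 7 GB, 9 GB left
drive 5: place 6 GB, 3 GB left
drive 6: place 6 GB, 10 GB left
drive 6: place 8 GB, 2 GB left
drive 3: place 1 GB, 4 GB left
drive 7: place 10 GB, 6 GB left
drive 8: place 7 GB, 9 GB left
drive 8: place 8 GB, 1 GB left
drive 9: place 11 GB, 5 GB left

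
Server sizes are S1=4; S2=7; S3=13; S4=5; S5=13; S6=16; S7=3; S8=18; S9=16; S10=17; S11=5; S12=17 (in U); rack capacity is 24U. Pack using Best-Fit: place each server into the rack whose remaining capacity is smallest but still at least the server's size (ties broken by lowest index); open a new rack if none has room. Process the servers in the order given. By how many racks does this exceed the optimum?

0

Best-Fit: [4,7,13] [5,13,3] [16] [18,5] [16] [17] [17] → 7 racks.
7 servers exceed 12U (half the capacity), and no two of those can share a rack, so at least 7 racks are needed.
So 7 is already optimal.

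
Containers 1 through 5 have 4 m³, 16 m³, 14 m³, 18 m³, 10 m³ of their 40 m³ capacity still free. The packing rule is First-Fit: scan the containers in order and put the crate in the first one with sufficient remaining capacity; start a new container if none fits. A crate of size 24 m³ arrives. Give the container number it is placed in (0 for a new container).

No container has ≥ 24 m³ free, so a new container is opened.

0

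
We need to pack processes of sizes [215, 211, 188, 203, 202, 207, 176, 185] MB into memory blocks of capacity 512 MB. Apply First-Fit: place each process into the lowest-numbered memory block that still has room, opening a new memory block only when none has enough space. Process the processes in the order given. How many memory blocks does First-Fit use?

4

Put 215 MB in memory block 1; 297 MB remain.
Put 211 MB in memory block 1; 86 MB remain.
Put 188 MB in memory block 2; 324 MB remain.
Put 203 MB in memory block 2; 121 MB remain.
Put 202 MB in memory block 3; 310 MB remain.
Put 207 MB in memory block 3; 103 MB remain.
Put 176 MB in memory block 4; 336 MB remain.
Put 185 MB in memory block 4; 151 MB remain.
Final memory blocks: [215,211] [188,203] [202,207] [176,185].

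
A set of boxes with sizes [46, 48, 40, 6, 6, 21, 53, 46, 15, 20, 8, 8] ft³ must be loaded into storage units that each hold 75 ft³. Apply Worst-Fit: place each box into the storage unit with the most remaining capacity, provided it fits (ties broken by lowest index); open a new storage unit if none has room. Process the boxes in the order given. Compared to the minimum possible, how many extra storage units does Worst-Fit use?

0

Worst-Fit: [46,6,8] [48,20] [40,6,21] [53,8] [46,15] → 5 storage units.
Total size 317 ft³; any packing needs at least ⌈317/75⌉ = 5 storage units.
So 5 is already optimal.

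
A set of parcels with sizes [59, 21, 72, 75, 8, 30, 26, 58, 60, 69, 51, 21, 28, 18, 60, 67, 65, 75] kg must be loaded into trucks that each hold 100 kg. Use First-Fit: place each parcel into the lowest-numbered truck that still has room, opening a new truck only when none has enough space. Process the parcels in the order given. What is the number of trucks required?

11 trucks

truck 1: place 59 kg, 41 kg left
truck 1: place 21 kg, 20 kg left
truck 2: place 72 kg, 28 kg left
truck 3: place 75 kg, 25 kg left
truck 1: place 8 kg, 12 kg left
truck 4: place 30 kg, 70 kg left
truck 2: place 26 kg, 2 kg left
truck 4: place 58 kg, 12 kg left
truck 5: place 60 kg, 40 kg left
truck 6: place 69 kg, 31 kg left
truck 7: place 51 kg, 49 kg left
truck 3: place 21 kg, 4 kg left
truck 5: place 28 kg, 12 kg left
truck 6: place 18 kg, 13 kg left
truck 8: place 60 kg, 40 kg left
truck 9: place 67 kg, 33 kg left
truck 10: place 65 kg, 35 kg left
truck 11: place 75 kg, 25 kg left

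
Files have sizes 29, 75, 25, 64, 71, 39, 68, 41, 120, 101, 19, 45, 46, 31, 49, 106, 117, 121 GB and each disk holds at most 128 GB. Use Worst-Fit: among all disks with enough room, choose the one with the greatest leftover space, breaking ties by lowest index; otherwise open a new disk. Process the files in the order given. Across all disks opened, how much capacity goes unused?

disk 1: place 29 GB, 99 GB left
disk 1: place 75 GB, 24 GB left
disk 2: place 25 GB, 103 GB left
disk 2: place 64 GB, 39 GB left
disk 3: place 71 GB, 57 GB left
disk 3: place 39 GB, 18 GB left
disk 4: place 68 GB, 60 GB left
disk 4: place 41 GB, 19 GB left
disk 5: place 120 GB, 8 GB left
disk 6: place 101 GB, 27 GB left
disk 2: place 19 GB, 20 GB left
disk 7: place 45 GB, 83 GB left
disk 7: place 46 GB, 37 GB left
disk 7: place 31 GB, 6 GB left
disk 8: place 49 GB, 79 GB left
disk 9: place 106 GB, 22 GB left
disk 10: place 117 GB, 11 GB left
disk 11: place 121 GB, 7 GB left
11 disks × 128 GB = 1408 GB; used 1167 GB; unused 241 GB.

241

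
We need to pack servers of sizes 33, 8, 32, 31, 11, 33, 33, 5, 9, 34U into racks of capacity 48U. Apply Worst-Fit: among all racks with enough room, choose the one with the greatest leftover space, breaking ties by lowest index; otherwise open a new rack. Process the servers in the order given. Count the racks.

6

Put 33U in rack 1; 15U remain.
Put 8U in rack 1; 7U remain.
Put 32U in rack 2; 16U remain.
Put 31U in rack 3; 17U remain.
Put 11U in rack 3; 6U remain.
Put 33U in rack 4; 15U remain.
Put 33U in rack 5; 15U remain.
Put 5U in rack 2; 11U remain.
Put 9U in rack 4; 6U remain.
Put 34U in rack 6; 14U remain.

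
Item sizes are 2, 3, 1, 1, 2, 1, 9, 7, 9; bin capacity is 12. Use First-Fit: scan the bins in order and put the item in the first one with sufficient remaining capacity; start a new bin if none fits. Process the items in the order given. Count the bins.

4

Put 2 in bin 1; 10 remain.
Put 3 in bin 1; 7 remain.
Put 1 in bin 1; 6 remain.
Put 1 in bin 1; 5 remain.
Put 2 in bin 1; 3 remain.
Put 1 in bin 1; 2 remain.
Put 9 in bin 2; 3 remain.
Put 7 in bin 3; 5 remain.
Put 9 in bin 4; 3 remain.
Final bins: [2,3,1,1,2,1] [9] [7] [9].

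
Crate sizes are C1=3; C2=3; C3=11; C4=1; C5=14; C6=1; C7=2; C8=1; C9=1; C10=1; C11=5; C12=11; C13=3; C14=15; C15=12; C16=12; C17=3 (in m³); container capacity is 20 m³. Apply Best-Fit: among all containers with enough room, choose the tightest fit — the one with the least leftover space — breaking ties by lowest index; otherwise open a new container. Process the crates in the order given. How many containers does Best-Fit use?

6

Put C1 (3 m³) in container 1; 17 m³ remain.
Put C2 (3 m³) in container 1; 14 m³ remain.
Put C3 (11 m³) in container 1; 3 m³ remain.
Put C4 (1 m³) in container 1; 2 m³ remain.
Put C5 (14 m³) in container 2; 6 m³ remain.
Put C6 (1 m³) in container 1; 1 m³ remain.
Put C7 (2 m³) in container 2; 4 m³ remain.
Put C8 (1 m³) in container 1; 0 m³ remain.
Put C9 (1 m³) in container 2; 3 m³ remain.
Put C10 (1 m³) in container 2; 2 m³ remain.
Put C11 (5 m³) in container 3; 15 m³ remain.
Put C12 (11 m³) in container 3; 4 m³ remain.
Put C13 (3 m³) in container 3; 1 m³ remain.
Put C14 (15 m³) in container 4; 5 m³ remain.
Put C15 (12 m³) in container 5; 8 m³ remain.
Put C16 (12 m³) in container 6; 8 m³ remain.
Put C17 (3 m³) in container 4; 2 m³ remain.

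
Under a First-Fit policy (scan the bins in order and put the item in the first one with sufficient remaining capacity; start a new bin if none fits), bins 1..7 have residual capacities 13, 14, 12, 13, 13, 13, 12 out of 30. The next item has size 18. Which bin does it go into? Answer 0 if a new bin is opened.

No bin has ≥ 18 free, so a new bin is opened.

0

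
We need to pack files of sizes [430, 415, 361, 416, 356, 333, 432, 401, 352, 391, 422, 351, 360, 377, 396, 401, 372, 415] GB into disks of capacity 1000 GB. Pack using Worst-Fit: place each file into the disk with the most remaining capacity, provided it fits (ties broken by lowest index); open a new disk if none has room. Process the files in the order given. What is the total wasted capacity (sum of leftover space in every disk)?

2019

430 GB → disk 1 (remaining 570 GB)
415 GB → disk 1 (remaining 155 GB)
361 GB → disk 2 (remaining 639 GB)
416 GB → disk 2 (remaining 223 GB)
356 GB → disk 3 (remaining 644 GB)
333 GB → disk 3 (remaining 311 GB)
432 GB → disk 4 (remaining 568 GB)
401 GB → disk 4 (remaining 167 GB)
352 GB → disk 5 (remaining 648 GB)
391 GB → disk 5 (remaining 257 GB)
422 GB → disk 6 (remaining 578 GB)
351 GB → disk 6 (remaining 227 GB)
360 GB → disk 7 (remaining 640 GB)
377 GB → disk 7 (remaining 263 GB)
396 GB → disk 8 (remaining 604 GB)
401 GB → disk 8 (remaining 203 GB)
372 GB → disk 9 (remaining 628 GB)
415 GB → disk 9 (remaining 213 GB)
9 disks × 1000 GB = 9000 GB; used 6981 GB; unused 2019 GB.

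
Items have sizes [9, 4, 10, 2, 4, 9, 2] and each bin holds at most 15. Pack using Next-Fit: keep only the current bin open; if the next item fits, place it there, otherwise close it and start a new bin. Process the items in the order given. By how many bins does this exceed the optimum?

0

Next-Fit: [9,4] [10,2] [4,9,2] → 3 bins.
Total size 40; any packing needs at least ⌈40/15⌉ = 3 bins.
So 3 is already optimal.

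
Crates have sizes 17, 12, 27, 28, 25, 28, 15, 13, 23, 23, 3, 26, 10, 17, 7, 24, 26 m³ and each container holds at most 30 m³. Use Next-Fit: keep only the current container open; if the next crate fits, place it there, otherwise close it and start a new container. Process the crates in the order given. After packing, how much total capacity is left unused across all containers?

17 m³ → container 1 (remaining 13 m³)
12 m³ → container 1 (remaining 1 m³)
27 m³ → container 2 (remaining 3 m³)
28 m³ → container 3 (remaining 2 m³)
25 m³ → container 4 (remaining 5 m³)
28 m³ → container 5 (remaining 2 m³)
15 m³ → container 6 (remaining 15 m³)
13 m³ → container 6 (remaining 2 m³)
23 m³ → container 7 (remaining 7 m³)
23 m³ → container 8 (remaining 7 m³)
3 m³ → container 8 (remaining 4 m³)
26 m³ → container 9 (remaining 4 m³)
10 m³ → container 10 (remaining 20 m³)
17 m³ → container 10 (remaining 3 m³)
7 m³ → container 11 (remaining 23 m³)
24 m³ → container 12 (remaining 6 m³)
26 m³ → container 13 (remaining 4 m³)
13 containers × 30 m³ = 390 m³; used 324 m³; unused 66 m³.

66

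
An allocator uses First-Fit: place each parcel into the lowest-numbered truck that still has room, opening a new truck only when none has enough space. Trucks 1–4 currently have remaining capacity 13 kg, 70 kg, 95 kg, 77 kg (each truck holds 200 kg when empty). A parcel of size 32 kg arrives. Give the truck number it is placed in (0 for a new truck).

Trucks with room: truck 2 (70 kg), truck 3 (95 kg), truck 4 (77 kg).
The first with room is truck 2.

2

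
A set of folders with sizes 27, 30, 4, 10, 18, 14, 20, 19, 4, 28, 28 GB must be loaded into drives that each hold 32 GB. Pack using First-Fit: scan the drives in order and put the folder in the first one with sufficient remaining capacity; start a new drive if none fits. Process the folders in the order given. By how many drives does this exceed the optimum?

1

First-Fit: [27,4] [30] [10,18,4] [14] [20] [19] [28] [28] → 8 drives.
Total size 202 GB; any packing needs at least ⌈202/32⌉ = 7 drives.
An optimal packing achieves that bound: [30] [28,4] [28,4] [27] [20,10] [19] [18,14] → 7 drives.
Excess: 8 − 7 = 1.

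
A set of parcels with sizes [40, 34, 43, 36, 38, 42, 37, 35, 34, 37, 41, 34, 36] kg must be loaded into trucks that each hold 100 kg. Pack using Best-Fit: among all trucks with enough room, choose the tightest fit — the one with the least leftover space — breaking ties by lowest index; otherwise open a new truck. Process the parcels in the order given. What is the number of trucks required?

Put 40 kg in truck 1; 60 kg remain.
Put 34 kg in truck 1; 26 kg remain.
Put 43 kg in truck 2; 57 kg remain.
Put 36 kg in truck 2; 21 kg remain.
Put 38 kg in truck 3; 62 kg remain.
Put 42 kg in truck 3; 20 kg remain.
Put 37 kg in truck 4; 63 kg remain.
Put 35 kg in truck 4; 28 kg remain.
Put 34 kg in truck 5; 66 kg remain.
Put 37 kg in truck 5; 29 kg remain.
Put 41 kg in truck 6; 59 kg remain.
Put 34 kg in truck 6; 25 kg remain.
Put 36 kg in truck 7; 64 kg remain.
Final trucks: [40,34] [43,36] [38,42] [37,35] [34,37] [41,34] [36].

7 trucks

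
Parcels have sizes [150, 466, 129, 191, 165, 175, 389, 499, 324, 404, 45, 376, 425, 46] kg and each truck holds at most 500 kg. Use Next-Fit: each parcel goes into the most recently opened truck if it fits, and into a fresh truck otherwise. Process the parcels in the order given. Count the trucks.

10 trucks

Put 150 kg in truck 1; 350 kg remain.
Put 466 kg in truck 2; 34 kg remain.
Put 129 kg in truck 3; 371 kg remain.
Put 191 kg in truck 3; 180 kg remain.
Put 165 kg in truck 3; 15 kg remain.
Put 175 kg in truck 4; 325 kg remain.
Put 389 kg in truck 5; 111 kg remain.
Put 499 kg in truck 6; 1 kg remain.
Put 324 kg in truck 7; 176 kg remain.
Put 404 kg in truck 8; 96 kg remain.
Put 45 kg in truck 8; 51 kg remain.
Put 376 kg in truck 9; 124 kg remain.
Put 425 kg in truck 10; 75 kg remain.
Put 46 kg in truck 10; 29 kg remain.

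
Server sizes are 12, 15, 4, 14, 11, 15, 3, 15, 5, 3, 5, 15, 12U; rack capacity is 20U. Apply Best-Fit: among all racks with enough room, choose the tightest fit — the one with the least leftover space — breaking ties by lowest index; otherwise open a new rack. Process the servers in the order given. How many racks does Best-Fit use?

12U → rack 1 (remaining 8U)
15U → rack 2 (remaining 5U)
4U → rack 2 (remaining 1U)
14U → rack 3 (remaining 6U)
11U → rack 4 (remaining 9U)
15U → rack 5 (remaining 5U)
3U → rack 5 (remaining 2U)
15U → rack 6 (remaining 5U)
5U → rack 6 (remaining 0U)
3U → rack 3 (remaining 3U)
5U → rack 1 (remaining 3U)
15U → rack 7 (remaining 5U)
12U → rack 8 (remaining 8U)

8 racks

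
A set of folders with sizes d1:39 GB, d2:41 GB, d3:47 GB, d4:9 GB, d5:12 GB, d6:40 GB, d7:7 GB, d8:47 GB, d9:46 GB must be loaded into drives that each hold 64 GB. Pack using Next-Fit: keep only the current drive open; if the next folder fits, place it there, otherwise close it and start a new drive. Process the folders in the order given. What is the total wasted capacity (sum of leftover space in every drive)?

drive 1: place d1 (39 GB), 25 GB left
drive 2: place d2 (41 GB), 23 GB left
drive 3: place d3 (47 GB), 17 GB left
drive 3: place d4 (9 GB), 8 GB left
drive 4: place d5 (12 GB), 52 GB left
drive 4: place d6 (40 GB), 12 GB left
drive 4: place d7 (7 GB), 5 GB left
drive 5: place d8 (47 GB), 17 GB left
drive 6: place d9 (46 GB), 18 GB left
6 drives × 64 GB = 384 GB; used 288 GB; unused 96 GB.

96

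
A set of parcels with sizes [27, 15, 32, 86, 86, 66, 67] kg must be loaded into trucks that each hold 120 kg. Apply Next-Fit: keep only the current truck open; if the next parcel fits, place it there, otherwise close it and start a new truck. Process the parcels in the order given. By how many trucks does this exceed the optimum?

1

Next-Fit: [27,15,32] [86] [86] [66] [67] → 5 trucks.
Total size 379 kg; any packing needs at least ⌈379/120⌉ = 4 trucks.
An optimal packing achieves that bound: [86,32] [86,27] [67,15] [66] → 4 trucks.
Excess: 5 − 4 = 1.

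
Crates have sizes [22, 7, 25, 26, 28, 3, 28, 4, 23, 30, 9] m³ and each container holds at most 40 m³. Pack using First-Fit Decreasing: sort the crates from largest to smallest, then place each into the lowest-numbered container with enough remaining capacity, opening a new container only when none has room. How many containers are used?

7

Sorted descending: 30, 28, 28, 26, 25, 23, 22, 9, 7, 4, 3.
30 m³ → container 1 (remaining 10 m³)
28 m³ → container 2 (remaining 12 m³)
28 m³ → container 3 (remaining 12 m³)
26 m³ → container 4 (remaining 14 m³)
25 m³ → container 5 (remaining 15 m³)
23 m³ → container 6 (remaining 17 m³)
22 m³ → container 7 (remaining 18 m³)
9 m³ → container 1 (remaining 1 m³)
7 m³ → container 2 (remaining 5 m³)
4 m³ → container 2 (remaining 1 m³)
3 m³ → container 3 (remaining 9 m³)
Final containers: [30,9] [28,7,4] [28,3] [26] [25] [23] [22].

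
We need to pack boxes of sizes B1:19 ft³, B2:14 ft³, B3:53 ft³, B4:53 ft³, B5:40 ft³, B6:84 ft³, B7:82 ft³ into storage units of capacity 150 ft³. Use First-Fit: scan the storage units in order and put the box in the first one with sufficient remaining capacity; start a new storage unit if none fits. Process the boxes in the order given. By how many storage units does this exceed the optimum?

0

First-Fit: [19,14,53,53] [40,84] [82] → 3 storage units.
Total size 345 ft³; any packing needs at least ⌈345/150⌉ = 3 storage units.
So 3 is already optimal.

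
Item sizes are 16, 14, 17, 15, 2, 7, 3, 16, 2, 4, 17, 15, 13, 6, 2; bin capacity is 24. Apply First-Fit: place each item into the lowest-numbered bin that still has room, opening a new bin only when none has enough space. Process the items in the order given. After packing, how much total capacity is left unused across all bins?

43

bin 1: place 16, 8 left
bin 2: place 14, 10 left
bin 3: place 17, 7 left
bin 4: place 15, 9 left
bin 1: place 2, 6 left
bin 2: place 7, 3 left
bin 1: place 3, 3 left
bin 5: place 16, 8 left
bin 1: place 2, 1 left
bin 3: place 4, 3 left
bin 6: place 17, 7 left
bin 7: place 15, 9 left
bin 8: place 13, 11 left
bin 4: place 6, 3 left
bin 2: place 2, 1 left
8 bins × 24 = 192; used 149; unused 43.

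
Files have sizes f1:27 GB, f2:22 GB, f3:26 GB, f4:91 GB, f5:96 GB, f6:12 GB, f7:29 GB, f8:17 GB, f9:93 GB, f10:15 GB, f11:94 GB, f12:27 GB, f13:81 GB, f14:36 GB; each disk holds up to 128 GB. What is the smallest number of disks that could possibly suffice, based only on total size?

Total size = 27 + 22 + 26 + 91 + 96 + 12 + 29 + 17 + 93 + 15 + 94 + 27 + 81 + 36 = 666 GB.
⌈666 / 128⌉ = 6.

6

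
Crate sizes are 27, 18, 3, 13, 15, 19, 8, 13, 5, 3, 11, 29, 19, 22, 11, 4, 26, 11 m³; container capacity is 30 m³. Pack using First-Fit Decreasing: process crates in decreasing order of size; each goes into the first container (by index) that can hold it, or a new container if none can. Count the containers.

9

Sorted descending: 29, 27, 26, 22, 19, 19, 18, 15, 13, 13, 11, 11, 11, 8, 5, 4, 3, 3.
container 1: place 29 m³, 1 m³ left
container 2: place 27 m³, 3 m³ left
container 3: place 26 m³, 4 m³ left
container 4: place 22 m³, 8 m³ left
container 5: place 19 m³, 11 m³ left
container 6: place 19 m³, 11 m³ left
container 7: place 18 m³, 12 m³ left
container 8: place 15 m³, 15 m³ left
container 8: place 13 m³, 2 m³ left
container 9: place 13 m³, 17 m³ left
container 5: place 11 m³, 0 m³ left
container 6: place 11 m³, 0 m³ left
container 7: place 11 m³, 1 m³ left
container 4: place 8 m³, 0 m³ left
container 9: place 5 m³, 12 m³ left
container 3: place 4 m³, 0 m³ left
container 2: place 3 m³, 0 m³ left
container 9: place 3 m³, 9 m³ left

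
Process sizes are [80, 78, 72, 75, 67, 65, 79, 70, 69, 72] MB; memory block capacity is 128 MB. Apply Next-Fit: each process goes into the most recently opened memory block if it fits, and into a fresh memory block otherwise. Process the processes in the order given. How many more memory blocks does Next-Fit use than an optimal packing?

0

Next-Fit: [80] [78] [72] [75] [67] [65] [79] [70] [69] [72] → 10 memory blocks.
10 processes exceed 64 MB (half the capacity), and no two of those can share a memory block, so at least 10 memory blocks are needed.
So 10 is already optimal.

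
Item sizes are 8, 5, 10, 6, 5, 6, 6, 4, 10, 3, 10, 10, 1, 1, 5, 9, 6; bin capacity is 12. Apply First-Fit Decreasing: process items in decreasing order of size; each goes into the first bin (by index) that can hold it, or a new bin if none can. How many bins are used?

Sorted descending: 10, 10, 10, 10, 9, 8, 6, 6, 6, 6, 5, 5, 5, 4, 3, 1, 1.
Put 10 in bin 1; 2 remain.
Put 10 in bin 2; 2 remain.
Put 10 in bin 3; 2 remain.
Put 10 in bin 4; 2 remain.
Put 9 in bin 5; 3 remain.
Put 8 in bin 6; 4 remain.
Put 6 in bin 7; 6 remain.
Put 6 in bin 7; 0 remain.
Put 6 in bin 8; 6 remain.
Put 6 in bin 8; 0 remain.
Put 5 in bin 9; 7 remain.
Put 5 in bin 9; 2 remain.
Put 5 in bin 10; 7 remain.
Put 4 in bin 6; 0 remain.
Put 3 in bin 5; 0 remain.
Put 1 in bin 1; 1 remain.
Put 1 in bin 1; 0 remain.

10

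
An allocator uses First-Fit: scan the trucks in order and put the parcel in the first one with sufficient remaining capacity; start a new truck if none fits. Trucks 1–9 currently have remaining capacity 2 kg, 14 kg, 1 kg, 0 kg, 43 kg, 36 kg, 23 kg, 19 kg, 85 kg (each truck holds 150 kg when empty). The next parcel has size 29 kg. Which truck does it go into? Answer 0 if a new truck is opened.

5

Trucks with room: truck 5 (43 kg), truck 6 (36 kg), truck 9 (85 kg).
The first with room is truck 5.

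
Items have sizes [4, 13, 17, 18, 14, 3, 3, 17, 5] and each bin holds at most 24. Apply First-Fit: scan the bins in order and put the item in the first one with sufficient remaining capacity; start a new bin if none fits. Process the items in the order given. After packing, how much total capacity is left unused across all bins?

bin 1: place 4, 20 left
bin 1: place 13, 7 left
bin 2: place 17, 7 left
bin 3: place 18, 6 left
bin 4: place 14, 10 left
bin 1: place 3, 4 left
bin 1: place 3, 1 left
bin 5: place 17, 7 left
bin 2: place 5, 2 left
5 bins × 24 = 120; used 94; unused 26.

26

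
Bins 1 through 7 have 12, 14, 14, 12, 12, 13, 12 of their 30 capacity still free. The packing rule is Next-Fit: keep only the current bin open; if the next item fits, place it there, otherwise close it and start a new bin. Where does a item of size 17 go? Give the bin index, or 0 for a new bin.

Next-Fit only looks at bin 7, which has 12 free.
17 does not fit, so a new bin is opened.

0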